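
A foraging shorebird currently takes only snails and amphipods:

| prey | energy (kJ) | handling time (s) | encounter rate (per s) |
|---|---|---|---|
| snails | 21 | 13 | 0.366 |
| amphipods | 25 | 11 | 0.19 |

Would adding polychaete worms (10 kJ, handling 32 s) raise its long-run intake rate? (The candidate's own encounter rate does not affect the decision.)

Intake rate on the current diet: R = (0.366×21 + 0.19×25) / (1 + 0.366×13 + 0.19×11) = 12.44/7.848 = 1.585 kJ/s.
polychaete worms: E/h = 10/32 = 0.3125 kJ/s.
0.3125 < 1.585, so adding polychaete worms would lower the average — exclude it.

No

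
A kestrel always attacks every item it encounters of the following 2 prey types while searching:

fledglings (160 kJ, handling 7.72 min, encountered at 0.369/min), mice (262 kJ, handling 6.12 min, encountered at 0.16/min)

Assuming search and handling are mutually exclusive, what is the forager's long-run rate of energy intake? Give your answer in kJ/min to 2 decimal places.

20.91 kJ/min

Energy encountered per unit search time: 0.369×160 + 0.16×262 = 101 kJ/min.
Handling time per unit search time: 0.369×7.72 + 0.16×6.12 = 3.828.
Rate = 101/(1 + 3.828) = 20.91 kJ/min.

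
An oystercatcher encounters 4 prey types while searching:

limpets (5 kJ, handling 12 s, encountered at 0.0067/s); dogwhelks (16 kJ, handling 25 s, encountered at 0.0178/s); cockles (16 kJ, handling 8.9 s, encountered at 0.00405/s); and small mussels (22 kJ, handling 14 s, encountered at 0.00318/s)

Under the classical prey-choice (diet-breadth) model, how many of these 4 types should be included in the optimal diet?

E/h in descending order: cockles 1.8, small mussels 1.57, dogwhelks 0.64, limpets 0.417 kJ/s. The optimal diet is the largest prefix of this list for which every included type satisfies E_i/h_i > R on the types above it.
Rate on top 1: 0.06255. small mussels: 1.57 > 0.06255 → include.
Rate on top 2: 0.1247. dogwhelks: 0.64 > 0.1247 → include.
Rate on top 3: 0.275. limpets: 0.417 > 0.275 → include.
Optimal diet: cockles, small mussels, dogwhelks, limpets — 4 of 4 types.

4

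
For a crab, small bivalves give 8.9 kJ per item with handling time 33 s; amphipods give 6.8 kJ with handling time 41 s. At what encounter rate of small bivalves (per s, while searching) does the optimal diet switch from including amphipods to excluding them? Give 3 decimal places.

0.048 per s

Drop amphipods once their profitability E₂/h₂ falls below the rate achievable on small bivalves alone: E₂/h₂ = λE₁/(1 + λh₁).
Solve for λ: λE₁h₂ = E₂(1 + λh₁) → λ(E₁h₂ − E₂h₁) = E₂ → λ = E₂/(E₁h₂ − E₂h₁).
λ = 6.8/(8.9×41 − 6.8×33) = 6.8/140.5 = 0.0484 per s.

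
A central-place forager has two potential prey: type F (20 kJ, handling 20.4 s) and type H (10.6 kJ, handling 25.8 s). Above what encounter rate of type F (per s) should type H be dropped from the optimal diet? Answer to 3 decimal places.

0.035 per s

The zero-one rule: include type H iff E₂/h₂ > λE₁/(1+λh₁). Equality gives the switch point.
λE₁h₂ = E₂ + λE₂h₁ ⇒ λ = E₂/(E₁h₂ − E₂h₁) = 10.6/(516 − 216.2) = 0.03536 per s.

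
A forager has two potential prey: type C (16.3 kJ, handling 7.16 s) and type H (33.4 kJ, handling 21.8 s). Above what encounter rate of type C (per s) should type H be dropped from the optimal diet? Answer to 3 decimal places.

0.287 per s

The zero-one rule: include type H iff E₂/h₂ > λE₁/(1+λh₁). Equality gives the switch point.
λE₁h₂ = E₂ + λE₂h₁ ⇒ λ = E₂/(E₁h₂ − E₂h₁) = 33.4/(355.3 − 239.1) = 0.2874 per s.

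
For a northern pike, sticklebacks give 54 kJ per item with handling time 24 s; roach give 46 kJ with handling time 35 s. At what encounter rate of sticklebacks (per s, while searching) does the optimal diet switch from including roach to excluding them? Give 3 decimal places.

Drop roach once their profitability E₂/h₂ falls below the rate achievable on sticklebacks alone: E₂/h₂ = λE₁/(1 + λh₁).
Solve for λ: λE₁h₂ = E₂(1 + λh₁) → λ(E₁h₂ − E₂h₁) = E₂ → λ = E₂/(E₁h₂ − E₂h₁).
λ = 46/(54×35 − 46×24) = 46/786 = 0.05852 per s.

0.059 per s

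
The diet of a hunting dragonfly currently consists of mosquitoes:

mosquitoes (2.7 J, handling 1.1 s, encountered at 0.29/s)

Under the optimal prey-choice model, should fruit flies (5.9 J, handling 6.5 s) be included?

On mosquitoes alone, R = ΣλE/(1+Σλh) = 0.783/1.319 = 0.5936 J/s.
Profitability of fruit flies: 5.9/6.5 = 0.9077 J/s.
Since 0.9077 > R, including fruit flies increases the long-run rate.

Yes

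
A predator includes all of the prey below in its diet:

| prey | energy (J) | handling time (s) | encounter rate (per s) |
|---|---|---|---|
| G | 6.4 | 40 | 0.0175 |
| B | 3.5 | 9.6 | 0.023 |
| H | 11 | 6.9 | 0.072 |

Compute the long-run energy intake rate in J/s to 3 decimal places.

0.407 J/s

R = (0.0175×6.4 + 0.023×3.5 + 0.072×11) / (1 + 0.0175×40 + 0.023×9.6 + 0.072×6.9) = 0.9845/2.418 = 0.4072 J/s.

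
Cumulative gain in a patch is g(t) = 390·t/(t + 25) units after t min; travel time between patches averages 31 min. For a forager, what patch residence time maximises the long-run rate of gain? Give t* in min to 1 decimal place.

Optimal t* satisfies g'(t*) = g(t*)/(T + t*).
g'(t) = 390·25/(t + 25)². Setting 390·25/(t+25)² = 390t/[(t+25)(31+t)] gives 25(31+t) = t(t+25), so t² = 25×31 = 775.
t* = √775 = 27.84 min.

27.8 min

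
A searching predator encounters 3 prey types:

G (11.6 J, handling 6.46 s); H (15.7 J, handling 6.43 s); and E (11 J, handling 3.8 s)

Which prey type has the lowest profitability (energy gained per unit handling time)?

In descending order of E/h:
E: 11/3.8 = 2.89 J/s
H: 15.7/6.43 = 2.44 J/s
G: 11.6/6.46 = 1.8 J/s

G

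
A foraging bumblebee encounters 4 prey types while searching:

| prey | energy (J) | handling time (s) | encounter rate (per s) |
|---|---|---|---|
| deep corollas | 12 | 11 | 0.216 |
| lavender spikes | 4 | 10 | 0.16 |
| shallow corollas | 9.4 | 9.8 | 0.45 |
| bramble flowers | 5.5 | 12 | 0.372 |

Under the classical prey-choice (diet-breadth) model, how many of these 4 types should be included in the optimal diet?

2

Rank by E/h (J/s): deep corollas 1.09, shallow corollas 0.959, bramble flowers 0.458, lavender spikes 0.4. Include each in turn until the next type's E/h falls below the running intake rate.
Rate on top 1: 0.7678. shallow corollas: 0.959 > 0.7678 → include.
Rate on top 2: 0.8762. bramble flowers: 0.458 < 0.8762 → exclude; stop.
Optimal diet: deep corollas, shallow corollas — 2 of 4 types.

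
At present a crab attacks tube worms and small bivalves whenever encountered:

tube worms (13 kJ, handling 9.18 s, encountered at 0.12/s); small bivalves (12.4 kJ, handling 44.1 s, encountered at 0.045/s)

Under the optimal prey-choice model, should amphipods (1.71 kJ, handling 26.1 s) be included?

Current rate: (0.12×13 + 0.045×12.4)/(1 + 0.12×9.18 + 0.045×44.1) = 0.5183 kJ/s.
amphipods: E/h = 1.71/26.1 = 0.06552 kJ/s.
0.06552 < 0.5183, so adding amphipods would lower the average — exclude it.

No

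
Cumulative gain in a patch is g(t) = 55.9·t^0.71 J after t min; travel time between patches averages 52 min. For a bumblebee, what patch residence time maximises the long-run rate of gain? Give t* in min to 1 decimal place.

Optimal t* satisfies g'(t*) = g(t*)/(T + t*).
g'(t) = 0.71·55.9·t^-0.29. Setting 0.71·55.9·t^-0.29 = 55.9·t^0.71/(52+t) gives 0.71(52+t) = t, so 0.29·t = 0.71×52.
t* = 0.71×52/0.29 = 127.3 min.

127.3 min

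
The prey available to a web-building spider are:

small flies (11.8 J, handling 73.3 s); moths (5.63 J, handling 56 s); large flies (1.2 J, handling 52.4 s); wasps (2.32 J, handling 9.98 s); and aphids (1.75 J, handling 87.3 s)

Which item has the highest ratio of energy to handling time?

wasps

In descending order of E/h:
wasps: 2.32/9.98 = 0.232 J/s
small flies: 11.8/73.3 = 0.161 J/s
moths: 5.63/56 = 0.101 J/s
large flies: 1.2/52.4 = 0.0229 J/s
aphids: 1.75/87.3 = 0.02 J/s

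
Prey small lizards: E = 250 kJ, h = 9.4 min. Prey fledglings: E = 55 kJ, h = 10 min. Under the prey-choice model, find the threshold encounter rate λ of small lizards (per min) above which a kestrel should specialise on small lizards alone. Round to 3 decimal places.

At the threshold, the rate on small lizards alone equals the profitability of fledglings: λ·250/(1 + λ·9.4) = 55/10 = 5.5.
Rearranging, λ(250 − 5.5×9.4) = 5.5, so λ = 5.5/198.3 = 0.02774 per min.

0.028 per min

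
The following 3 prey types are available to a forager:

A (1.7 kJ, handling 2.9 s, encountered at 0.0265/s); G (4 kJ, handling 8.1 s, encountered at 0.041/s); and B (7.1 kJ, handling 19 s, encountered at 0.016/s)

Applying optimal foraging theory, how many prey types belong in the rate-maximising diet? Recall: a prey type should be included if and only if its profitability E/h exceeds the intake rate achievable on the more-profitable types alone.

3

E/h in descending order: A 0.586, G 0.494, B 0.374 kJ/s. The optimal diet is the largest prefix of this list for which every included type satisfies E_i/h_i > R on the types above it.
Rate on top 1: 0.04183. G: 0.494 > 0.04183 → include.
Rate on top 2: 0.1484. B: 0.374 > 0.1484 → include.
Optimal diet: A, G, B — 3 of 3 types.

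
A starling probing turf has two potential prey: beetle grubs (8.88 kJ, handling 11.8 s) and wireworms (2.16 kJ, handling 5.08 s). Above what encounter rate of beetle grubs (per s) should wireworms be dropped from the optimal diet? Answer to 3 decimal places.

0.110 per s

The zero-one rule: include wireworms iff E₂/h₂ > λE₁/(1+λh₁). Equality gives the switch point.
λE₁h₂ = E₂ + λE₂h₁ ⇒ λ = E₂/(E₁h₂ − E₂h₁) = 2.16/(45.11 − 25.49) = 0.1101 per s.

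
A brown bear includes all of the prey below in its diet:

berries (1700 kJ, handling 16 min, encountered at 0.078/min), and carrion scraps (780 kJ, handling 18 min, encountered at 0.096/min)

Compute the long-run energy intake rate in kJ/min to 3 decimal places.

R = Σλ_iE_i / (1 + Σλ_ih_i)
Numerator: 0.078×1700 + 0.096×780 = 207.5
Denominator: 1 + 0.078×16 + 0.096×18 = 3.976
R = 207.5/3.976 = 52.18 kJ/min

52.183 kJ/min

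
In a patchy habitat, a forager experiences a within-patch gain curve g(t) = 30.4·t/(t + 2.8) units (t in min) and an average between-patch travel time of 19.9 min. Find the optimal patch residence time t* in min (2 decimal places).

7.46 min

By the marginal value theorem, leave when the instantaneous gain rate g'(t) equals the habitat-wide average g(t)/(T + t).
g'(t) = 30.4·2.8/(t + 2.8)². Setting 30.4·2.8/(t+2.8)² = 30.4t/[(t+2.8)(19.9+t)] gives 2.8(19.9+t) = t(t+2.8), so t² = 2.8×19.9 = 55.72.
t* = √55.72 = 7.465 min.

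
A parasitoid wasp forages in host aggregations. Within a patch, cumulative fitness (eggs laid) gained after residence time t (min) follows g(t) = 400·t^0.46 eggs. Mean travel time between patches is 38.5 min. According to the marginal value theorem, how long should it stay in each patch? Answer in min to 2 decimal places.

32.80 min

Optimal t* satisfies g'(t*) = g(t*)/(T + t*).
g'(t) = 0.46·400·t^-0.54. Setting 0.46·400·t^-0.54 = 400·t^0.46/(38.5+t) gives 0.46(38.5+t) = t, so 0.54·t = 0.46×38.5.
t* = 0.46×38.5/0.54 = 32.8 min.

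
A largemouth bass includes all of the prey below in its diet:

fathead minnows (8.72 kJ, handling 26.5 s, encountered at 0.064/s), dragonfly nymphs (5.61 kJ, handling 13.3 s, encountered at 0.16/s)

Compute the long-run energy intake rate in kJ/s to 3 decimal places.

R = Σλ_iE_i / (1 + Σλ_ih_i)
Numerator: 0.064×8.72 + 0.16×5.61 = 1.456
Denominator: 1 + 0.064×26.5 + 0.16×13.3 = 4.824
R = 1.456/4.824 = 0.3018 kJ/s

0.302 kJ/s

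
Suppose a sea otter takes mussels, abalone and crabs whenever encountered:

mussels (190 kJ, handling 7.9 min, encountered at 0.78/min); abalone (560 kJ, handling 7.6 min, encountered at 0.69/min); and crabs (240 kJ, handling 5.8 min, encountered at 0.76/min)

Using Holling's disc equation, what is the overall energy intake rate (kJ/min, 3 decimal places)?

42.643 kJ/min

R = Σλ_iE_i / (1 + Σλ_ih_i)
Numerator: 0.78×190 + 0.69×560 + 0.76×240 = 717
Denominator: 1 + 0.78×7.9 + 0.69×7.6 + 0.76×5.8 = 16.81
R = 717/16.81 = 42.64 kJ/min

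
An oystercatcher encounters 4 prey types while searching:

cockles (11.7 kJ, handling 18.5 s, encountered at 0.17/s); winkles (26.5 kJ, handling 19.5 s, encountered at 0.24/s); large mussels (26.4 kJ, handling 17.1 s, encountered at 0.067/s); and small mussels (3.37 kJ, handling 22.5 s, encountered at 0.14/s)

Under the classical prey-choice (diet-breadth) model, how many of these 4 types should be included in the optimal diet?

Rank by E/h (kJ/s): large mussels 1.54, winkles 1.36, cockles 0.632, small mussels 0.15. Include each in turn until the next type's E/h falls below the running intake rate.
Rate on top 1: 0.8243. winkles: 1.36 > 0.8243 → include.
Rate on top 2: 1.191. cockles: 0.632 < 1.191 → exclude; stop.
Optimal diet: large mussels, winkles — 2 of 4 types.

2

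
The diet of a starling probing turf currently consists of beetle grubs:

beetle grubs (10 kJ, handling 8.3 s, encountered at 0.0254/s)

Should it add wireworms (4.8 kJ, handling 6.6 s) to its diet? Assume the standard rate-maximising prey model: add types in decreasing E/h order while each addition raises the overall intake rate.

On beetle grubs alone, R = ΣλE/(1+Σλh) = 0.254/1.211 = 0.2098 kJ/s.
wireworms: E/h = 4.8/6.6 = 0.7273 kJ/s.
0.7273 > 0.2098, so adding wireworms raises the average — include it.

Yes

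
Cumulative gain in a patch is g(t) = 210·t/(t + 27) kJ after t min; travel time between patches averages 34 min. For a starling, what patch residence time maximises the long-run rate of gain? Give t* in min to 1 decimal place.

By the marginal value theorem, leave when the instantaneous gain rate g'(t) equals the habitat-wide average g(t)/(T + t).
g'(t) = 210·27/(t + 27)². Setting 210·27/(t+27)² = 210t/[(t+27)(34+t)] gives 27(34+t) = t(t+27), so t² = 27×34 = 918.
t* = √918 = 30.3 min.

30.3 min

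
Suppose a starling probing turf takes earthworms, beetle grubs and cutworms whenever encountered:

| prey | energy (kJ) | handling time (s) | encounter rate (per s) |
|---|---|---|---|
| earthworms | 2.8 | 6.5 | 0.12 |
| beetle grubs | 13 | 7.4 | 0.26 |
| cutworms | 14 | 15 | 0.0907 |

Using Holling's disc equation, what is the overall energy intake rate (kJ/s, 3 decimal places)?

Energy encountered per unit search time: 0.12×2.8 + 0.26×13 + 0.0907×14 = 4.986 kJ/s.
Handling time per unit search time: 0.12×6.5 + 0.26×7.4 + 0.0907×15 = 4.065.
Rate = 4.986/(1 + 4.065) = 0.9845 kJ/s.

0.984 kJ/s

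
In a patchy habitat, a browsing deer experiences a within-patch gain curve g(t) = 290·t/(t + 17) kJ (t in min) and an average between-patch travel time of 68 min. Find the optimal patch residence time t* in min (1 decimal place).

By the marginal value theorem, leave when the instantaneous gain rate g'(t) equals the habitat-wide average g(t)/(T + t).
g'(t) = 290·17/(t + 17)². Setting 290·17/(t+17)² = 290t/[(t+17)(68+t)] gives 17(68+t) = t(t+17), so t² = 17×68 = 1156.
t* = √1156 = 34 min.

34.0 min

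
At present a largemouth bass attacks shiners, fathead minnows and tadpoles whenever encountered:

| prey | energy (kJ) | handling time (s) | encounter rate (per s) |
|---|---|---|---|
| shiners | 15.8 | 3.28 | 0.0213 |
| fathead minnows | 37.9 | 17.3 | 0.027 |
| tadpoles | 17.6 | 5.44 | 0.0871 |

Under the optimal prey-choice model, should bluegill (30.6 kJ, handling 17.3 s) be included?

On shiners, fathead minnows and tadpoles alone, R = ΣλE/(1+Σλh) = 2.893/2.011 = 1.439 kJ/s.
bluegill: E/h = 30.6/17.3 = 1.769 kJ/s.
Since 1.769 > R, including bluegill increases the long-run rate.

Yes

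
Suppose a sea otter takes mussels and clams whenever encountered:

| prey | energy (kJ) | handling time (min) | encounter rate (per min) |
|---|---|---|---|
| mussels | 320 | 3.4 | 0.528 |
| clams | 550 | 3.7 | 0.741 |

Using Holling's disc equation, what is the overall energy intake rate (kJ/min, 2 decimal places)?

R = Σλ_iE_i / (1 + Σλ_ih_i)
Numerator: 0.528×320 + 0.741×550 = 576.5
Denominator: 1 + 0.528×3.4 + 0.741×3.7 = 5.537
R = 576.5/5.537 = 104.1 kJ/min

104.12 kJ/min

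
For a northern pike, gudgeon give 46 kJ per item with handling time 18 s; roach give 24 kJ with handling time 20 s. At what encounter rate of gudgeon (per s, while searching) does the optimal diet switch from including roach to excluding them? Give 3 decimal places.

Drop roach once their profitability E₂/h₂ falls below the rate achievable on gudgeon alone: E₂/h₂ = λE₁/(1 + λh₁).
Solve for λ: λE₁h₂ = E₂(1 + λh₁) → λ(E₁h₂ − E₂h₁) = E₂ → λ = E₂/(E₁h₂ − E₂h₁).
λ = 24/(46×20 − 24×18) = 24/488 = 0.04918 per s.

0.049 per s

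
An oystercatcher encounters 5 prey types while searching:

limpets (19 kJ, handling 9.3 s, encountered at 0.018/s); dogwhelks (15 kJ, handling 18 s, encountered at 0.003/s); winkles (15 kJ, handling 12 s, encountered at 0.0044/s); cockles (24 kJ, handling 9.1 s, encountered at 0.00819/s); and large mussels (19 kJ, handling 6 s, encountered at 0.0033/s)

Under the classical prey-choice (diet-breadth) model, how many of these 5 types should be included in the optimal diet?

Profitabilities (E/h, kJ/s): large mussels 3.17, cockles 2.64, limpets 2.04, winkles 1.25, dogwhelks 0.833. Add prey in this order while the next type's profitability exceeds the intake rate on those already taken.
Rate on top 1: 0.06148. cockles: 2.64 > 0.06148 → include.
Rate on top 2: 0.2369. limpets: 2.04 > 0.2369 → include.
Rate on top 3: 0.4765. winkles: 1.25 > 0.4765 → include.
Rate on top 4: 0.5076. dogwhelks: 0.833 > 0.5076 → include.
Optimal diet: large mussels, cockles, limpets, winkles, dogwhelks — 5 of 5 types.

5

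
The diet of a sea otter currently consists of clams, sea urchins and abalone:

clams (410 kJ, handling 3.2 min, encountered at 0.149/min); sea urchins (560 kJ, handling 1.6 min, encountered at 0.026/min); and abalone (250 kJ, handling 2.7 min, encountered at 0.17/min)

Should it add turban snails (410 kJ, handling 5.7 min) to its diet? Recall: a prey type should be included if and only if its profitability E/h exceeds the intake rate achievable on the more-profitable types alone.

Yes

On clams, sea urchins and abalone alone, R = ΣλE/(1+Σλh) = 118.1/1.977 = 59.75 kJ/min.
Profitability of turban snails: 410/5.7 = 71.93 kJ/min.
71.93 > 59.75, so adding turban snails raises the average — include it.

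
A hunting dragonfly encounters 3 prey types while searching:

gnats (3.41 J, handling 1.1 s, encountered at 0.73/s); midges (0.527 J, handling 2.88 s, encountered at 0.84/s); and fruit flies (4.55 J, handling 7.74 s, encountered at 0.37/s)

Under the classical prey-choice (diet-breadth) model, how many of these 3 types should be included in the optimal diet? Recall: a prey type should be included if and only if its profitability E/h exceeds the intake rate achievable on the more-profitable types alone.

1

Rank by E/h (J/s): gnats 3.1, fruit flies 0.588, midges 0.183. Include each in turn until the next type's E/h falls below the running intake rate.
Rate on top 1: 1.381. fruit flies: 0.588 < 1.381 → exclude; stop.
Optimal diet: gnats — 1 of 3 types.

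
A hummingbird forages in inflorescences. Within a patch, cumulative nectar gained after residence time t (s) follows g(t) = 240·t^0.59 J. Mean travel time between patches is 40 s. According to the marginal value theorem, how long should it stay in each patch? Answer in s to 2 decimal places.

Optimal t* satisfies g'(t*) = g(t*)/(T + t*).
g'(t) = 0.59·240·t^-0.41. Setting 0.59·240·t^-0.41 = 240·t^0.59/(40+t) gives 0.59(40+t) = t, so 0.41·t = 0.59×40.
t* = 0.59×40/0.41 = 57.56 s.

57.56 s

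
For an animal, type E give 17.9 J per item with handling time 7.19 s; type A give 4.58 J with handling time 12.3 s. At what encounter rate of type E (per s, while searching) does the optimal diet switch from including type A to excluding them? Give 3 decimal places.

At the threshold, the rate on type E alone equals the profitability of type A: λ·17.9/(1 + λ·7.19) = 4.58/12.3 = 0.3724.
Rearranging, λ(17.9 − 0.3724×7.19) = 0.3724, so λ = 0.3724/15.22 = 0.02446 per s.

0.024 per s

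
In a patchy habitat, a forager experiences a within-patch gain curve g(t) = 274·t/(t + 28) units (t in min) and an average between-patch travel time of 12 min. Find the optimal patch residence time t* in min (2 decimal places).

Optimal t* satisfies g'(t*) = g(t*)/(T + t*).
g'(t) = 274·28/(t + 28)². Setting 274·28/(t+28)² = 274t/[(t+28)(12+t)] gives 28(12+t) = t(t+28), so t² = 28×12 = 336.
t* = √336 = 18.33 min.

18.33 min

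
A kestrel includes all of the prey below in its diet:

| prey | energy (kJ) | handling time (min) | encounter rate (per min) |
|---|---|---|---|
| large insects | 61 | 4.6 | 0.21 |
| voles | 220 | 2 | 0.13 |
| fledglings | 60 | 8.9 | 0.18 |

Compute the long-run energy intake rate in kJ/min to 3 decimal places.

R = Σλ_iE_i / (1 + Σλ_ih_i)
Numerator: 0.21×61 + 0.13×220 + 0.18×60 = 52.21
Denominator: 1 + 0.21×4.6 + 0.13×2 + 0.18×8.9 = 3.828
R = 52.21/3.828 = 13.64 kJ/min

13.639 kJ/min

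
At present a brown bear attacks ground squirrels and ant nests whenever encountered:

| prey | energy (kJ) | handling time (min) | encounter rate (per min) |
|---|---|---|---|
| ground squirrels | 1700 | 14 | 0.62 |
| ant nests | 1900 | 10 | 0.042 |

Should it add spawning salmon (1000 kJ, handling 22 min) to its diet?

Intake rate on the current diet: R = (0.62×1700 + 0.042×1900) / (1 + 0.62×14 + 0.042×10) = 1134/10.1 = 112.3 kJ/min.
spawning salmon: E/h = 1000/22 = 45.45 kJ/min.
Since 45.45 < R, time spent handling spawning salmon is better spent searching.

No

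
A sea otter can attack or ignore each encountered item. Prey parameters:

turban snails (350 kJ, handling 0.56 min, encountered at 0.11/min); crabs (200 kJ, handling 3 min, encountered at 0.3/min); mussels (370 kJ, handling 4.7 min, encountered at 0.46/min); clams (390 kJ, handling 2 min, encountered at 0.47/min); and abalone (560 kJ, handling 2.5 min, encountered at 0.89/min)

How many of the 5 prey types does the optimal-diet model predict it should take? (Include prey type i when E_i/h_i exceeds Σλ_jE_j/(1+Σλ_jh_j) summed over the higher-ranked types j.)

Profitabilities (E/h, kJ/min): turban snails 625, abalone 224, clams 195, mussels 78.7, crabs 66.7. Add prey in this order while the next type's profitability exceeds the intake rate on those already taken.
Rate on top 1: 36.27. abalone: 224 > 36.27 → include.
Rate on top 2: 163.4. clams: 195 > 163.4 → include.
Rate on top 3: 170.4. mussels: 78.7 < 170.4 → exclude; stop.
Optimal diet: turban snails, abalone, clams — 3 of 5 types.

3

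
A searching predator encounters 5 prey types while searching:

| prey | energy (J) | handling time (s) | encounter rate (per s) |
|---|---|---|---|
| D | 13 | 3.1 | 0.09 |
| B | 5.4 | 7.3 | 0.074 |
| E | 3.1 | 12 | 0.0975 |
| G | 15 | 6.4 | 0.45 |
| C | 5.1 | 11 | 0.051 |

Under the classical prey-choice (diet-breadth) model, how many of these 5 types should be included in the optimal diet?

E/h in descending order: D 4.19, G 2.34, B 0.74, C 0.464, E 0.258 J/s. The optimal diet is the largest prefix of this list for which every included type satisfies E_i/h_i > R on the types above it.
Rate on top 1: 0.9148. G: 2.34 > 0.9148 → include.
Rate on top 2: 1.904. B: 0.74 < 1.904 → exclude; stop.
Optimal diet: D, G — 2 of 5 types.

2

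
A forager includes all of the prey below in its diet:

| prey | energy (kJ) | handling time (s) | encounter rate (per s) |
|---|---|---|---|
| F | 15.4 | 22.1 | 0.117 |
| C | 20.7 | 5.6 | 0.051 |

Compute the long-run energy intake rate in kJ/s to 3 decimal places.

R = (0.117×15.4 + 0.051×20.7) / (1 + 0.117×22.1 + 0.051×5.6) = 2.857/3.871 = 0.7381 kJ/s.

0.738 kJ/s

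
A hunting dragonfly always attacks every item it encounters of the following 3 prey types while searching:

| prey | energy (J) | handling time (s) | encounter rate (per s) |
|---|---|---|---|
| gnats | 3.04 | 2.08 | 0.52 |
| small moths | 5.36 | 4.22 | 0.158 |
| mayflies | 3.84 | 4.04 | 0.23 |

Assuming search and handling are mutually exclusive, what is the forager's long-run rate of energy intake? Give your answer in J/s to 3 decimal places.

Energy encountered per unit search time: 0.52×3.04 + 0.158×5.36 + 0.23×3.84 = 3.311 J/s.
Handling time per unit search time: 0.52×2.08 + 0.158×4.22 + 0.23×4.04 = 2.678.
Rate = 3.311/(1 + 2.678) = 0.9003 J/s.

0.900 J/s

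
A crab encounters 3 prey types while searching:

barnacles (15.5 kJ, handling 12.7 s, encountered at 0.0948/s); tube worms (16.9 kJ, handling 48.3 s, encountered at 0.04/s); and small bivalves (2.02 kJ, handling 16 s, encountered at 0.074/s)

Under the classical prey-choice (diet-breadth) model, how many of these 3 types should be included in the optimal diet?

1

E/h in descending order: barnacles 1.22, tube worms 0.35, small bivalves 0.126 kJ/s. The optimal diet is the largest prefix of this list for which every included type satisfies E_i/h_i > R on the types above it.
Rate on top 1: 0.6667. tube worms: 0.35 < 0.6667 → exclude; stop.
Optimal diet: barnacles — 1 of 3 types.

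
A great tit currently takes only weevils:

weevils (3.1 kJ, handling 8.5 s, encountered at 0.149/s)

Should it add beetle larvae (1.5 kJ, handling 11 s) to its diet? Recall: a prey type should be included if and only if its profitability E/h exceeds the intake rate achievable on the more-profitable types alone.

Intake rate on the current diet: R = (0.149×3.1) / (1 + 0.149×8.5) = 0.4619/2.266 = 0.2038 kJ/s.
Profitability of beetle larvae: 1.5/11 = 0.1364 kJ/s.
0.1364 < 0.2038, so adding beetle larvae would lower the average — exclude it.

No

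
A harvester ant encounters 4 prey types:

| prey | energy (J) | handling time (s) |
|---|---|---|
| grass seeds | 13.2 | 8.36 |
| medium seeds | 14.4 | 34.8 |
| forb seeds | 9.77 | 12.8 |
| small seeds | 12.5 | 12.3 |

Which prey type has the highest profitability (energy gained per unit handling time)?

grass seeds

Profitability E/h (J/s): grass seeds = 13.2/8.36 = 1.58, medium seeds = 14.4/34.8 = 0.414, forb seeds = 9.77/12.8 = 0.763, small seeds = 12.5/12.3 = 1.02.
Ranked: grass seeds > small seeds > forb seeds > medium seeds.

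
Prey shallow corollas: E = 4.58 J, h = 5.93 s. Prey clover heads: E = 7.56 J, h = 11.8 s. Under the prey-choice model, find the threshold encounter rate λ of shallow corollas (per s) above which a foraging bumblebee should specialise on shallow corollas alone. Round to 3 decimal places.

The zero-one rule: include clover heads iff E₂/h₂ > λE₁/(1+λh₁). Equality gives the switch point.
λE₁h₂ = E₂ + λE₂h₁ ⇒ λ = E₂/(E₁h₂ − E₂h₁) = 7.56/(54.04 − 44.83) = 0.8206 per s.

0.821 per s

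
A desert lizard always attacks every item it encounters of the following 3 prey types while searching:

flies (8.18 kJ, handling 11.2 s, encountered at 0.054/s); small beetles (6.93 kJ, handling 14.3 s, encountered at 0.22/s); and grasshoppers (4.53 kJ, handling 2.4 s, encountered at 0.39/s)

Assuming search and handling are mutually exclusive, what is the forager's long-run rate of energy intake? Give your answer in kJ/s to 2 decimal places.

0.66 kJ/s

Energy encountered per unit search time: 0.054×8.18 + 0.22×6.93 + 0.39×4.53 = 3.733 kJ/s.
Handling time per unit search time: 0.054×11.2 + 0.22×14.3 + 0.39×2.4 = 4.687.
Rate = 3.733/(1 + 4.687) = 0.6564 kJ/s.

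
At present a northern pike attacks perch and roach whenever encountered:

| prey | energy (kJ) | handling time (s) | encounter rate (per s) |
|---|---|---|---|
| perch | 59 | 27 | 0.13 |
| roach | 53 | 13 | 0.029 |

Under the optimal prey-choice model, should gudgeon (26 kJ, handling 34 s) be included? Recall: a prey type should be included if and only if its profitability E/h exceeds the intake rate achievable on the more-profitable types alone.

No

Current rate: (0.13×59 + 0.029×53)/(1 + 0.13×27 + 0.029×13) = 1.884 kJ/s.
Profitability of gudgeon: 26/34 = 0.7647 kJ/s.
Since 0.7647 < R, time spent handling gudgeon is better spent searching.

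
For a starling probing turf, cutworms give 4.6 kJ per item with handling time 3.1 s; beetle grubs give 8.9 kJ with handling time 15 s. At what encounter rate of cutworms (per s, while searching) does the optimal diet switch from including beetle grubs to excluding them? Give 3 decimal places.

0.215 per s

At the threshold, the rate on cutworms alone equals the profitability of beetle grubs: λ·4.6/(1 + λ·3.1) = 8.9/15 = 0.5933.
Rearranging, λ(4.6 − 0.5933×3.1) = 0.5933, so λ = 0.5933/2.761 = 0.2149 per s.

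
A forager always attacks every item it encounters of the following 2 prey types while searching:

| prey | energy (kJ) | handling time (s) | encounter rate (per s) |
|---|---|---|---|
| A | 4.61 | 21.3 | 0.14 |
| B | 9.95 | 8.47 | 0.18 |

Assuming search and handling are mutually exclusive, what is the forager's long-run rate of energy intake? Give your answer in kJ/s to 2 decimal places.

Energy encountered per unit search time: 0.14×4.61 + 0.18×9.95 = 2.436 kJ/s.
Handling time per unit search time: 0.14×21.3 + 0.18×8.47 = 4.507.
Rate = 2.436/(1 + 4.507) = 0.4425 kJ/s.

0.44 kJ/s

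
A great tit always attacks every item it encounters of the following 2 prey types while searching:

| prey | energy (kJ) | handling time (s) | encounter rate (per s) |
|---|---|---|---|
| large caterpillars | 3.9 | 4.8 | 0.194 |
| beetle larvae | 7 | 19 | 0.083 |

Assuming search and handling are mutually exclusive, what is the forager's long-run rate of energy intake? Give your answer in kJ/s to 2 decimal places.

Energy encountered per unit search time: 0.194×3.9 + 0.083×7 = 1.338 kJ/s.
Handling time per unit search time: 0.194×4.8 + 0.083×19 = 2.508.
Rate = 1.338/(1 + 2.508) = 0.3813 kJ/s.

0.38 kJ/s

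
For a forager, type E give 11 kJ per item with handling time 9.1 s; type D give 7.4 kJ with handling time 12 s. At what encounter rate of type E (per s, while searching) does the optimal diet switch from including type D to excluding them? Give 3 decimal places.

0.114 per s

Drop type D once their profitability E₂/h₂ falls below the rate achievable on type E alone: E₂/h₂ = λE₁/(1 + λh₁).
Solve for λ: λE₁h₂ = E₂(1 + λh₁) → λ(E₁h₂ − E₂h₁) = E₂ → λ = E₂/(E₁h₂ − E₂h₁).
λ = 7.4/(11×12 − 7.4×9.1) = 7.4/64.66 = 0.1144 per s.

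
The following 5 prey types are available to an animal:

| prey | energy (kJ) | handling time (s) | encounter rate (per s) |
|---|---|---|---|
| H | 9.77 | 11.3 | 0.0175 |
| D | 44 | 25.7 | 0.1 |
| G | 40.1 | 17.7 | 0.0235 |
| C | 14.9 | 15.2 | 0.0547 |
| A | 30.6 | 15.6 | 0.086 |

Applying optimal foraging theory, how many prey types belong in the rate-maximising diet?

E/h in descending order: G 2.27, A 1.96, D 1.71, C 0.98, H 0.865 kJ/s. The optimal diet is the largest prefix of this list for which every included type satisfies E_i/h_i > R on the types above it.
Rate on top 1: 0.6655. A: 1.96 > 0.6655 → include.
Rate on top 2: 1.296. D: 1.71 > 1.296 → include.
Rate on top 3: 1.497. C: 0.98 < 1.497 → exclude; stop.
Optimal diet: G, A, D — 3 of 5 types.

3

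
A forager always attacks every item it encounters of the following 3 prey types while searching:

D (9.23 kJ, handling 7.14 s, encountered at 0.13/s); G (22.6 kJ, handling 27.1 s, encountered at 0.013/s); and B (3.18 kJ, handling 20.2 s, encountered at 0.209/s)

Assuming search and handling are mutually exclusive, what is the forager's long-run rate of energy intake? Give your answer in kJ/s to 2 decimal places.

0.33 kJ/s

R = Σλ_iE_i / (1 + Σλ_ih_i)
Numerator: 0.13×9.23 + 0.013×22.6 + 0.209×3.18 = 2.158
Denominator: 1 + 0.13×7.14 + 0.013×27.1 + 0.209×20.2 = 6.502
R = 2.158/6.502 = 0.3319 kJ/s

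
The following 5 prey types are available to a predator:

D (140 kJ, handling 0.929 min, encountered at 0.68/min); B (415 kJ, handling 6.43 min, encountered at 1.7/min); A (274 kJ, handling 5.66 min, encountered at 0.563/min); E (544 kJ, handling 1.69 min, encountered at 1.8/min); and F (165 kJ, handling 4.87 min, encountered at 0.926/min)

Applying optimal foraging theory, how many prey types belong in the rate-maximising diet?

E/h in descending order: E 322, D 151, B 64.5, A 48.4, F 33.9 kJ/min. The optimal diet is the largest prefix of this list for which every included type satisfies E_i/h_i > R on the types above it.
Rate on top 1: 242.3. D: 151 < 242.3 → exclude; stop.
Optimal diet: E — 1 of 5 types.

1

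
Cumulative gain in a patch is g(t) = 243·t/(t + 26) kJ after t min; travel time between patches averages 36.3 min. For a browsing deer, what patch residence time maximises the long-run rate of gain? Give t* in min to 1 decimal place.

Maximise g(t)/(T+t): set derivative to zero → g'(t)(T+t) = g(t).
g'(t) = 243·26/(t + 26)². Setting 243·26/(t+26)² = 243t/[(t+26)(36.3+t)] gives 26(36.3+t) = t(t+26), so t² = 26×36.3 = 943.8.
t* = √943.8 = 30.72 min.

30.7 min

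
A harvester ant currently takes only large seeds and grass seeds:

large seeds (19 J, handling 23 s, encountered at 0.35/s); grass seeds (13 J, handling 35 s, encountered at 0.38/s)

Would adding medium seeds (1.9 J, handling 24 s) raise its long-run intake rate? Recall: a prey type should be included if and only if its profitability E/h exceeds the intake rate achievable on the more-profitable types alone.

No

Intake rate on the current diet: R = (0.35×19 + 0.38×13) / (1 + 0.35×23 + 0.38×35) = 11.59/22.35 = 0.5186 J/s.
Profitability of medium seeds: 1.9/24 = 0.07917 J/s.
0.07917 < 0.5186, so adding medium seeds would lower the average — exclude it.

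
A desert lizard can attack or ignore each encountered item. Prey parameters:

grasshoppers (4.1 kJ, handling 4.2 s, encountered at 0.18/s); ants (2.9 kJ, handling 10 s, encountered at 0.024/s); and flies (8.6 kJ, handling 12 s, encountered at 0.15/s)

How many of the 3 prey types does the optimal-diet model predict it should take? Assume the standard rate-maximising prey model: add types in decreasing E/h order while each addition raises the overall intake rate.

Profitabilities (E/h, kJ/s): grasshoppers 0.976, flies 0.717, ants 0.29. Add prey in this order while the next type's profitability exceeds the intake rate on those already taken.
Rate on top 1: 0.4203. flies: 0.717 > 0.4203 → include.
Rate on top 2: 0.5703. ants: 0.29 < 0.5703 → exclude; stop.
Optimal diet: grasshoppers, flies — 2 of 3 types.

2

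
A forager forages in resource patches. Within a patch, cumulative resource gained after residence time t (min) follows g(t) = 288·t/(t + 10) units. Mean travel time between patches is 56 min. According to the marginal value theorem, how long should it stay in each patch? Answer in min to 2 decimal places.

23.66 min

Optimal t* satisfies g'(t*) = g(t*)/(T + t*).
g'(t) = 288·10/(t + 10)². Setting 288·10/(t+10)² = 288t/[(t+10)(56+t)] gives 10(56+t) = t(t+10), so t² = 10×56 = 560.
t* = √560 = 23.66 min.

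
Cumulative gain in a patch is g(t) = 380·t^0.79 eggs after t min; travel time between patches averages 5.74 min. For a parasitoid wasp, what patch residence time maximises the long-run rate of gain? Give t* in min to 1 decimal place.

By the marginal value theorem, leave when the instantaneous gain rate g'(t) equals the habitat-wide average g(t)/(T + t).
g'(t) = 0.79·380·t^-0.21. Setting 0.79·380·t^-0.21 = 380·t^0.79/(5.74+t) gives 0.79(5.74+t) = t, so 0.21·t = 0.79×5.74.
t* = 0.79×5.74/0.21 = 21.59 min.

21.6 min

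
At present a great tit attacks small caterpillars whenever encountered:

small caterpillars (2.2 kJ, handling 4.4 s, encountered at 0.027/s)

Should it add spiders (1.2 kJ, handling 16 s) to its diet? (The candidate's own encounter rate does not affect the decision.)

Yes

Intake rate on the current diet: R = (0.027×2.2) / (1 + 0.027×4.4) = 0.0594/1.119 = 0.05309 kJ/s.
Profitability of spiders: 1.2/16 = 0.075 kJ/s.
Since 0.075 > R, including spiders increases the long-run rate.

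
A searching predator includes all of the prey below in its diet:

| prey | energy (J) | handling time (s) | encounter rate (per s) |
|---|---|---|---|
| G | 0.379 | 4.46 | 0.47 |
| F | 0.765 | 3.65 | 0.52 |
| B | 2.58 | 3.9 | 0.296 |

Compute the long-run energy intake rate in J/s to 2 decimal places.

0.22 J/s

Energy encountered per unit search time: 0.47×0.379 + 0.52×0.765 + 0.296×2.58 = 1.34 J/s.
Handling time per unit search time: 0.47×4.46 + 0.52×3.65 + 0.296×3.9 = 5.149.
Rate = 1.34/(1 + 5.149) = 0.2179 J/s.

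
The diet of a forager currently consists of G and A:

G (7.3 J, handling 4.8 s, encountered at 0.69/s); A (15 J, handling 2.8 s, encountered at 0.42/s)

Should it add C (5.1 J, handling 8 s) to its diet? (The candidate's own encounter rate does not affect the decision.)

No

On G and A alone, R = ΣλE/(1+Σλh) = 11.34/5.488 = 2.066 J/s.
C: E/h = 5.1/8 = 0.6375 J/s.
0.6375 < 2.066, so adding C would lower the average — exclude it.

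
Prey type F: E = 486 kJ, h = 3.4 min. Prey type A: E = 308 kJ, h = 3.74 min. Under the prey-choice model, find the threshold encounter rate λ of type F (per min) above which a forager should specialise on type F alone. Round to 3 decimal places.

The zero-one rule: include type A iff E₂/h₂ > λE₁/(1+λh₁). Equality gives the switch point.
λE₁h₂ = E₂ + λE₂h₁ ⇒ λ = E₂/(E₁h₂ − E₂h₁) = 308/(1818 − 1047) = 0.3998 per min.

0.400 per min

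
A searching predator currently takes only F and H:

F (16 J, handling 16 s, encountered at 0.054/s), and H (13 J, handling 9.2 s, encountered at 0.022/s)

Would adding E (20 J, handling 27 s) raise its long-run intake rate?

Yes

Intake rate on the current diet: R = (0.054×16 + 0.022×13) / (1 + 0.054×16 + 0.022×9.2) = 1.15/2.066 = 0.5565 J/s.
E: E/h = 20/27 = 0.7407 J/s.
0.7407 > 0.5565, so adding E raises the average — include it.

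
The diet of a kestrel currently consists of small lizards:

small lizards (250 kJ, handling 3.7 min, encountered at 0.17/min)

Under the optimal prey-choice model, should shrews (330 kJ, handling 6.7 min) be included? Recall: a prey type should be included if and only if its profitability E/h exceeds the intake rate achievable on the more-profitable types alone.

On small lizards alone, R = ΣλE/(1+Σλh) = 42.5/1.629 = 26.09 kJ/min.
shrews: E/h = 330/6.7 = 49.25 kJ/min.
Since 49.25 > R, including shrews increases the long-run rate.

Yes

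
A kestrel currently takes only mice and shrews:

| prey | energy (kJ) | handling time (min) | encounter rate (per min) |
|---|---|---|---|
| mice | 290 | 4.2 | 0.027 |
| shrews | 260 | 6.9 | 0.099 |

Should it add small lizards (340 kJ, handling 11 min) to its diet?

Current rate: (0.027×290 + 0.099×260)/(1 + 0.027×4.2 + 0.099×6.9) = 18.69 kJ/min.
Profitability of small lizards: 340/11 = 30.91 kJ/min.
30.91 > 18.69, so adding small lizards raises the average — include it.

Yes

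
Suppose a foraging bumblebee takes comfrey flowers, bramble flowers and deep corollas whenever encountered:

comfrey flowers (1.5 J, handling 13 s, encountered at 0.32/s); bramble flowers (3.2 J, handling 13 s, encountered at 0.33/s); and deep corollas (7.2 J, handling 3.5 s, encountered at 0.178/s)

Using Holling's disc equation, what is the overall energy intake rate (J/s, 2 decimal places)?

0.28 J/s

R = Σλ_iE_i / (1 + Σλ_ih_i)
Numerator: 0.32×1.5 + 0.33×3.2 + 0.178×7.2 = 2.818
Denominator: 1 + 0.32×13 + 0.33×13 + 0.178×3.5 = 10.07
R = 2.818/10.07 = 0.2797 J/s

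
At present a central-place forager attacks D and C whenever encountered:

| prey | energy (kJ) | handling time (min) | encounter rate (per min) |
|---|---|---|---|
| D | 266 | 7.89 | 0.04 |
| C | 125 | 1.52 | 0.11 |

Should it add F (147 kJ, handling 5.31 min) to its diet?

Yes

On D and C alone, R = ΣλE/(1+Σλh) = 24.39/1.483 = 16.45 kJ/min.
Profitability of F: 147/5.31 = 27.68 kJ/min.
Since 27.68 > R, including F increases the long-run rate.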